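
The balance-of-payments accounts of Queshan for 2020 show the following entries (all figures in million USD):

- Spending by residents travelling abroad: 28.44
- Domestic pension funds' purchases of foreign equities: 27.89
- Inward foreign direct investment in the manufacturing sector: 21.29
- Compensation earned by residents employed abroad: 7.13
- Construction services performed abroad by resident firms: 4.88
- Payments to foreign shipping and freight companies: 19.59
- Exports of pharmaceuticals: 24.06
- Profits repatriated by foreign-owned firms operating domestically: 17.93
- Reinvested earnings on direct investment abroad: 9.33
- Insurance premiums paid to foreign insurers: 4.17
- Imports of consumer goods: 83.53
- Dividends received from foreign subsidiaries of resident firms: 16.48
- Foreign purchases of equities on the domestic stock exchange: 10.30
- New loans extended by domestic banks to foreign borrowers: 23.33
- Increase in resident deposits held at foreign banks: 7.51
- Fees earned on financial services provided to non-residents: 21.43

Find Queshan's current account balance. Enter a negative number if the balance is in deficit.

-70.35

Goods: -83.53 + 24.06 = -59.47
Services: -19.59 - 28.44 + 21.43 - 4.17 + 4.88 = -25.89
Primary income: 9.33 - 17.93 + 16.48 + 7.13 = 15.01
Current account = (-59.47) + (-25.89) + 15.01 = -70.35
(Excluded from the current account — financial account: domestic pension funds' purchases of foreign equities 27.89, inward foreign direct investment in the manufacturing sector 21.29, foreign purchases of equities on the domestic stock exchange 10.30, new loans extended by domestic banks to foreign borrowers 23.33, increase in resident deposits held at foreign banks 7.51.)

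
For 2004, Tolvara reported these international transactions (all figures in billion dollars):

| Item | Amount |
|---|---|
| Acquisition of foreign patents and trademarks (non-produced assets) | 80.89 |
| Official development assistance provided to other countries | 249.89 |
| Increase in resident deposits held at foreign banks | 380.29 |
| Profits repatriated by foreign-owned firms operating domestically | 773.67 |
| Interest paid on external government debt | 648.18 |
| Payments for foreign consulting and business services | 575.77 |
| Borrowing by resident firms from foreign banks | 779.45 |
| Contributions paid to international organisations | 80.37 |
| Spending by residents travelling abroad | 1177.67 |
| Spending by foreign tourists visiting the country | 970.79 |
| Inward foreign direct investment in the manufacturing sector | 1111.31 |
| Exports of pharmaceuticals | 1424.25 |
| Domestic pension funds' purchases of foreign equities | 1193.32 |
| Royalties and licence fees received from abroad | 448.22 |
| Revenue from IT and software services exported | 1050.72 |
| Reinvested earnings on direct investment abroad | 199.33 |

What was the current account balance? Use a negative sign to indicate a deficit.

587.76

Goods: 1424.25
Services: -575.77 + 448.22 + 970.79 - 1177.67 + 1050.72 = 716.29
Primary income: 199.33 - 648.18 - 773.67 = -1222.52
Secondary income: -80.37 - 249.89 = -330.26
Current account = 1424.25 + 716.29 + (-1222.52) + (-330.26) = 587.76
(Excluded from the current account — capital account: acquisition of foreign patents and trademarks (non-produced assets) 80.89; financial account: increase in resident deposits held at foreign banks 380.29, borrowing by resident firms from foreign banks 779.45, inward foreign direct investment in the manufacturing sector 1111.31, domestic pension funds' purchases of foreign equities 1193.32.)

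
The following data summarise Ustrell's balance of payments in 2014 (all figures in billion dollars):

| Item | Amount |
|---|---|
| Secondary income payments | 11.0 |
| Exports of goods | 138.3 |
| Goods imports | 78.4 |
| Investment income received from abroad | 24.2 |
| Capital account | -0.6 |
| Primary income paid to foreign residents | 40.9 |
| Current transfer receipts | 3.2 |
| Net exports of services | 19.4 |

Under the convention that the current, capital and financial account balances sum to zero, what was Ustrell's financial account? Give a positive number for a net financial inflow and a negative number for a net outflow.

-54.2

Goods balance = 138.3 - 78.4 = 59.9
Services balance = 19.4
Trade balance (goods + services) = 59.9 + 19.4 = 79.3
Net primary income = 24.2 - 40.9 = -16.7
Net secondary income = 3.2 - 11.0 = -7.8
Current account = 79.3 + (-16.7) + (-7.8) = 54.8
Financial account = -(54.8 + (-0.6)) = -54.2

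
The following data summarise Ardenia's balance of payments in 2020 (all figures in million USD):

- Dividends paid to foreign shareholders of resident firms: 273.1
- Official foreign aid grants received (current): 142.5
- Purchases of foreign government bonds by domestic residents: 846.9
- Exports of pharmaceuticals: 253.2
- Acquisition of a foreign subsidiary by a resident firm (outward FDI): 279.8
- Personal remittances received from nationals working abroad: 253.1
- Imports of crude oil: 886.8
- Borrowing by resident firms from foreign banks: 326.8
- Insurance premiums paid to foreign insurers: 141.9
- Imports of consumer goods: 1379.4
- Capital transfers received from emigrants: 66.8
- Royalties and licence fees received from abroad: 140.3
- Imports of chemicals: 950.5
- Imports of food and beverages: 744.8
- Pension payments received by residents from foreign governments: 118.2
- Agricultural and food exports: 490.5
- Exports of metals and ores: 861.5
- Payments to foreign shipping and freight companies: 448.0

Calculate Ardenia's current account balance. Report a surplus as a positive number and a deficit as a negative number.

-2565.2

Goods: -744.8 - 886.8 - 950.5 + 861.5 + 490.5 - 1379.4 + 253.2 = -2356.3
Services: 140.3 - 448.0 - 141.9 = -449.6
Primary income: -273.1
Secondary income: 142.5 + 118.2 + 253.1 = 513.8
Current account = (-2356.3) + (-449.6) + (-273.1) + 513.8 = -2565.2
(Excluded from the current account — financial account: purchases of foreign government bonds by domestic residents 846.9, acquisition of a foreign subsidiary by a resident firm (outward FDI) 279.8, borrowing by resident firms from foreign banks 326.8; capital account: capital transfers received from emigrants 66.8.)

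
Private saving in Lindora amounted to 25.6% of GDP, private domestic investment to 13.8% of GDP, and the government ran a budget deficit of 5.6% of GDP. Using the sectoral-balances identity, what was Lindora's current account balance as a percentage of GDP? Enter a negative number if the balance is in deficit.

6.2

By the sectoral-balances identity, CA = (S_private - I) + (T - G).
Private balance = 25.6 - 13.8 = 11.8
Government balance (T - G) = -5.6
CA = 11.8 + (-5.6) = 6.2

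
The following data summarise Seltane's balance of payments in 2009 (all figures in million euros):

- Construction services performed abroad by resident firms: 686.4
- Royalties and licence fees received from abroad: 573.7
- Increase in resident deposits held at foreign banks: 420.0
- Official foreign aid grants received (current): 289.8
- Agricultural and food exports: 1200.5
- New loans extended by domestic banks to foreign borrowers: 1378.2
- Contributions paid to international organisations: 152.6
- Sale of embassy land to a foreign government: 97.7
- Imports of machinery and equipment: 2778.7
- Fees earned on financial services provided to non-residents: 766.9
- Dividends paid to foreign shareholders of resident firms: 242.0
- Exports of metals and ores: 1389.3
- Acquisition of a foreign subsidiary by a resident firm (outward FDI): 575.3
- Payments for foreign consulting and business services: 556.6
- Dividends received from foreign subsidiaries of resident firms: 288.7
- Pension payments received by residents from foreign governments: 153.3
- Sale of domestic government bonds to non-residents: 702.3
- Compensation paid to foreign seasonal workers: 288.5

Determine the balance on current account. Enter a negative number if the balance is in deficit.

1330.2

Goods: 1389.3 - 2778.7 + 1200.5 = -188.9
Services: 766.9 - 556.6 + 573.7 + 686.4 = 1470.4
Primary income: -242.0 + 288.7 - 288.5 = -241.8
Secondary income: 289.8 - 152.6 + 153.3 = 290.5
Current account = (-188.9) + 1470.4 + (-241.8) + 290.5 = 1330.2
(Excluded from the current account — financial account: increase in resident deposits held at foreign banks 420.0, new loans extended by domestic banks to foreign borrowers 1378.2, acquisition of a foreign subsidiary by a resident firm (outward FDI) 575.3, sale of domestic government bonds to non-residents 702.3; capital account: sale of embassy land to a foreign government 97.7.)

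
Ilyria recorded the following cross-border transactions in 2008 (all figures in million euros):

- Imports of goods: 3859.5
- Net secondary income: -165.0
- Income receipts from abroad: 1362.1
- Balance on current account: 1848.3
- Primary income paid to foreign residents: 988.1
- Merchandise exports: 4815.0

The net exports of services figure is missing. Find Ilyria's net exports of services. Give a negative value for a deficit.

683.8

Current account = goods balance + services balance + net primary income + net secondary income
Sum of the known components = 1164.5
Net exports of services = CA - (known components) = 1848.3 - 1164.5 = 683.8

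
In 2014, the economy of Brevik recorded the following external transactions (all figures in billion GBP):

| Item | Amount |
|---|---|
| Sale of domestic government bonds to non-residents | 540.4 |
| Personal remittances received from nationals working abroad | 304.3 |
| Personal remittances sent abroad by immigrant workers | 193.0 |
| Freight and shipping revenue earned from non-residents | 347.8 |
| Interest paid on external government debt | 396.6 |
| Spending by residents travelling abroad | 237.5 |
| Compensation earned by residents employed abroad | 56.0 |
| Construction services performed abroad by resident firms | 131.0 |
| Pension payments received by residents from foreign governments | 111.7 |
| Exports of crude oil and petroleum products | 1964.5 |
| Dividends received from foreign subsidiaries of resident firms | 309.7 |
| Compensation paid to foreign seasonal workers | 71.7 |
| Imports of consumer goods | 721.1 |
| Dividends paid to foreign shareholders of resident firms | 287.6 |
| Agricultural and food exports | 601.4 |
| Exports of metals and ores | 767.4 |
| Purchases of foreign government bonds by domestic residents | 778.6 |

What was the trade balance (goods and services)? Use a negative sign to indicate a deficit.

Goods: 1964.5 + 601.4 + 767.4 - 721.1 = 2612.2
Services: 131.0 - 237.5 + 347.8 = 241.3
Trade balance = 2612.2 + 241.3 = 2853.5
(Excluded from the trade balance — financial account: sale of domestic government bonds to non-residents 540.4, purchases of foreign government bonds by domestic residents 778.6; secondary income: personal remittances received from nationals working abroad 304.3, personal remittances sent abroad by immigrant workers 193.0, pension payments received by residents from foreign governments 111.7; primary income: interest paid on external government debt 396.6, compensation earned by residents employed abroad 56.0, dividends received from foreign subsidiaries of resident firms 309.7, compensation paid to foreign seasonal workers 71.7, dividends paid to foreign shareholders of resident firms 287.6.)

2853.5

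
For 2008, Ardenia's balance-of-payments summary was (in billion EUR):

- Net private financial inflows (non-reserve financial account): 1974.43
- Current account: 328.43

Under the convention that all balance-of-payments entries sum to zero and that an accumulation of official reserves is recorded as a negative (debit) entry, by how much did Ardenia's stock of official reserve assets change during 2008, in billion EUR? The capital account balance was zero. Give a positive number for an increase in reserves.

Official reserve transactions balance = -(328.43 + 1974.43) = -2302.86
An accumulation of reserves is recorded as a debit (negative entry), so the change in the stock of reserves is the negative of that balance.
Change in official reserves = -(-2302.86) = 2302.86

2302.86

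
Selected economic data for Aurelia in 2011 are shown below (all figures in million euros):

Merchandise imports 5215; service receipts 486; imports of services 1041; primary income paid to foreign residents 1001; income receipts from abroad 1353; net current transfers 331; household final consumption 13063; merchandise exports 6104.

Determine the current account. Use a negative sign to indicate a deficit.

1017

Goods balance = 6104 - 5215 = 889
Services balance = 486 - 1041 = -555
Trade balance (goods + services) = 889 + (-555) = 334
Net primary income = 1353 - 1001 = 352
Net secondary income = 331
Current account = 334 + 352 + 331 = 1017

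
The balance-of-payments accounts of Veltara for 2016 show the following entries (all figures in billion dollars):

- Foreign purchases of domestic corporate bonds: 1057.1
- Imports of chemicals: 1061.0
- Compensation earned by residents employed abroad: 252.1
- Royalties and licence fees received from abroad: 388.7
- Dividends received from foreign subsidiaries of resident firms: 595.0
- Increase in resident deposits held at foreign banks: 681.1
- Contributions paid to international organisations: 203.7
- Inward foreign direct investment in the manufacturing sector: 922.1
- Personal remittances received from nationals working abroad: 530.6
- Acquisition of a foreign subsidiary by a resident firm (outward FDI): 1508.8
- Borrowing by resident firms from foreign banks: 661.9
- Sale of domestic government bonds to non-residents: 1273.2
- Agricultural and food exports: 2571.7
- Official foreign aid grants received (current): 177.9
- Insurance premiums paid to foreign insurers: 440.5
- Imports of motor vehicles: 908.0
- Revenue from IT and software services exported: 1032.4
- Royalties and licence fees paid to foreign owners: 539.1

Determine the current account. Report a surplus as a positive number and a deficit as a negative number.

Goods: 2571.7 - 1061.0 - 908.0 = 602.7
Services: 388.7 - 440.5 - 539.1 + 1032.4 = 441.5
Primary income: 595.0 + 252.1 = 847.1
Secondary income: 530.6 - 203.7 + 177.9 = 504.8
Current account = 602.7 + 441.5 + 847.1 + 504.8 = 2396.1
(Excluded from the current account — financial account: foreign purchases of domestic corporate bonds 1057.1, increase in resident deposits held at foreign banks 681.1, inward foreign direct investment in the manufacturing sector 922.1, acquisition of a foreign subsidiary by a resident firm (outward FDI) 1508.8, borrowing by resident firms from foreign banks 661.9, sale of domestic government bonds to non-residents 1273.2.)

2396.1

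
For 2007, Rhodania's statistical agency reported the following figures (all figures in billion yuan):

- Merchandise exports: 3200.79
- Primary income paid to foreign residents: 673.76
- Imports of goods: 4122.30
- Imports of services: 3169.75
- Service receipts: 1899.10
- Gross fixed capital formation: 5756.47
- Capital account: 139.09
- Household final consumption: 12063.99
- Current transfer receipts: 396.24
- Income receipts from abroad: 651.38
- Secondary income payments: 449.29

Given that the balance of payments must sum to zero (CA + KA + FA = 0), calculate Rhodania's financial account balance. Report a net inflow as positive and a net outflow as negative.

Goods balance = 3200.79 - 4122.30 = -921.51
Services balance = 1899.10 - 3169.75 = -1270.65
Trade balance (goods + services) = -921.51 + (-1270.65) = -2192.16
Net primary income = 651.38 - 673.76 = -22.38
Net secondary income = 396.24 - 449.29 = -53.05
Current account = -2192.16 + (-22.38) + (-53.05) = -2267.59
Financial account = -(-2267.59 + 139.09) = 2128.50

2128.50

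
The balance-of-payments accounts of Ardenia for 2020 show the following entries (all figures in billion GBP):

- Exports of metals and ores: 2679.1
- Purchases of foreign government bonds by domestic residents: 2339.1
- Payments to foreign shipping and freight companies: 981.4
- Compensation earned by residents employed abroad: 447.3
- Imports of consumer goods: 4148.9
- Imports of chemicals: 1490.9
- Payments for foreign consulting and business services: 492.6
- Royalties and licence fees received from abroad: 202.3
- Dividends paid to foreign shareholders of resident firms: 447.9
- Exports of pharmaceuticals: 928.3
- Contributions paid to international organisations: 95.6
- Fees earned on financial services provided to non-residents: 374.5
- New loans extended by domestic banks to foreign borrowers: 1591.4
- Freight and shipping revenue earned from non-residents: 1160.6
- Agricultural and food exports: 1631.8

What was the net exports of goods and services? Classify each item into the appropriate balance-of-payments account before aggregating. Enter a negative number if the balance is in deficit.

-137.2

Goods: 928.3 + 2679.1 + 1631.8 - 4148.9 - 1490.9 = -400.6
Services: 1160.6 + 202.3 - 981.4 + 374.5 - 492.6 = 263.4
Trade balance = -400.6 + 263.4 = -137.2
(Excluded from the trade balance — financial account: purchases of foreign government bonds by domestic residents 2339.1, new loans extended by domestic banks to foreign borrowers 1591.4; primary income: compensation earned by residents employed abroad 447.3, dividends paid to foreign shareholders of resident firms 447.9; secondary income: contributions paid to international organisations 95.6.)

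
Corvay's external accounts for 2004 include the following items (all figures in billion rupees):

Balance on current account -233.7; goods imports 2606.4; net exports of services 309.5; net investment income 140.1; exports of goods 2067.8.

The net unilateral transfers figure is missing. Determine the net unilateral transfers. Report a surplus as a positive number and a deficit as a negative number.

Current account = goods balance + services balance + net primary income + net secondary income
Sum of the known components = -89.0
Net unilateral transfers = CA - (known components) = -233.7 - (-89.0) = -144.7

-144.7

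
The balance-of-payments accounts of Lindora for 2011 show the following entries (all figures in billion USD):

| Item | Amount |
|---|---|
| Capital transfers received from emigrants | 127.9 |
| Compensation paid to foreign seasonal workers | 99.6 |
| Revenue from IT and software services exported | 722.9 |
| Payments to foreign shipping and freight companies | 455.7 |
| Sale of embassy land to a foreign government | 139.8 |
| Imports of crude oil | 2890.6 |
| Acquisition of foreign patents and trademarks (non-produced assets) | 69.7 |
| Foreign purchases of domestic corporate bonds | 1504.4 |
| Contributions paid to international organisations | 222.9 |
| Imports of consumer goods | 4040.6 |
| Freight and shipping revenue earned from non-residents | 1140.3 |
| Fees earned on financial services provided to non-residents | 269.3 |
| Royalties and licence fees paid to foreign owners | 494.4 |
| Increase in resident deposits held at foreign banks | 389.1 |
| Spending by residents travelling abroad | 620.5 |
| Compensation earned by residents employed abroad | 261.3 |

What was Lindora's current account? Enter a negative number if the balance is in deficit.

-6430.5

Goods: -4040.6 - 2890.6 = -6931.2
Services: -455.7 + 269.3 - 494.4 - 620.5 + 722.9 + 1140.3 = 561.9
Primary income: -99.6 + 261.3 = 161.7
Secondary income: -222.9
Current account = (-6931.2) + 561.9 + 161.7 + (-222.9) = -6430.5
(Excluded from the current account — capital account: capital transfers received from emigrants 127.9, sale of embassy land to a foreign government 139.8, acquisition of foreign patents and trademarks (non-produced assets) 69.7; financial account: foreign purchases of domestic corporate bonds 1504.4, increase in resident deposits held at foreign banks 389.1.)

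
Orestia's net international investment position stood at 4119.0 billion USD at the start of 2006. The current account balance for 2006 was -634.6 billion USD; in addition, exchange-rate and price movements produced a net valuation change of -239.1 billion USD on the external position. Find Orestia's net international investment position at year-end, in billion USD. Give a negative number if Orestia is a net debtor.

Change in NIIP = current account + net valuation change = -634.6 + (-239.1) = -873.7
End-of-year NIIP = 4119.0 + (-873.7) = 3245.3

3245.3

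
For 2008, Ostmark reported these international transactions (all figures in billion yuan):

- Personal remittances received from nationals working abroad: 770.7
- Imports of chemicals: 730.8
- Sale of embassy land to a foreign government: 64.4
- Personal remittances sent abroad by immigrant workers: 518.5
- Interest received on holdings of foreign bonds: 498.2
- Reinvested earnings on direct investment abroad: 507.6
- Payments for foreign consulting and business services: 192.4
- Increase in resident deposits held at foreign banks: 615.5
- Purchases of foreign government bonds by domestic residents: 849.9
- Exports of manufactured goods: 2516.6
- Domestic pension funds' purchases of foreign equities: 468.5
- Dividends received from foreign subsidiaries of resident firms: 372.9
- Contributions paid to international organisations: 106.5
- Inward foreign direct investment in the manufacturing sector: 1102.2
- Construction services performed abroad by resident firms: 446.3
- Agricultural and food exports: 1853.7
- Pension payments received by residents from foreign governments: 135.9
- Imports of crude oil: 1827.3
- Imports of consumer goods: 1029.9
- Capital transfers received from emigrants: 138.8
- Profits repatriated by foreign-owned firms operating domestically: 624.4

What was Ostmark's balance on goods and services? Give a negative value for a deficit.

1036.2

Goods: -1827.3 + 2516.6 - 730.8 - 1029.9 + 1853.7 = 782.3
Services: -192.4 + 446.3 = 253.9
Trade balance = 782.3 + 253.9 = 1036.2
(Excluded from the trade balance — secondary income: personal remittances received from nationals working abroad 770.7, personal remittances sent abroad by immigrant workers 518.5, contributions paid to international organisations 106.5, pension payments received by residents from foreign governments 135.9; capital account: sale of embassy land to a foreign government 64.4, capital transfers received from emigrants 138.8; primary income: interest received on holdings of foreign bonds 498.2, reinvested earnings on direct investment abroad 507.6, dividends received from foreign subsidiaries of resident firms 372.9, profits repatriated by foreign-owned firms operating domestically 624.4; financial account: increase in resident deposits held at foreign banks 615.5, purchases of foreign government bonds by domestic residents 849.9, domestic pension funds' purchases of foreign equities 468.5, inward foreign direct investment in the manufacturing sector 1102.2.)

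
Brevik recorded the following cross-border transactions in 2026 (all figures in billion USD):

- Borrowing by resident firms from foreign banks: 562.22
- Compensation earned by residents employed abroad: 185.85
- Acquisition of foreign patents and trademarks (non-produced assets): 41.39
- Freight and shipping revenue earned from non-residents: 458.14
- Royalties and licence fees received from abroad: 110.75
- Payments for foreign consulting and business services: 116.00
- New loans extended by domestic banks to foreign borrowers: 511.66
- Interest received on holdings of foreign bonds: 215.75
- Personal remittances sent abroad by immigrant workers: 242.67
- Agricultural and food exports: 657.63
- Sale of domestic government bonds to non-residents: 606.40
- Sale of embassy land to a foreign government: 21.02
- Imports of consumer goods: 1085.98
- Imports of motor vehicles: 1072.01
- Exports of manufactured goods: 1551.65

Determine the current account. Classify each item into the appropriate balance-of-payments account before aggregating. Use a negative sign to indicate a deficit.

Goods: 1551.65 + 657.63 - 1085.98 - 1072.01 = 51.29
Services: 110.75 - 116.00 + 458.14 = 452.89
Primary income: 185.85 + 215.75 = 401.60
Secondary income: -242.67
Current account = 51.29 + 452.89 + 401.60 + (-242.67) = 663.11
(Excluded from the current account — financial account: borrowing by resident firms from foreign banks 562.22, new loans extended by domestic banks to foreign borrowers 511.66, sale of domestic government bonds to non-residents 606.40; capital account: acquisition of foreign patents and trademarks (non-produced assets) 41.39, sale of embassy land to a foreign government 21.02.)

663.11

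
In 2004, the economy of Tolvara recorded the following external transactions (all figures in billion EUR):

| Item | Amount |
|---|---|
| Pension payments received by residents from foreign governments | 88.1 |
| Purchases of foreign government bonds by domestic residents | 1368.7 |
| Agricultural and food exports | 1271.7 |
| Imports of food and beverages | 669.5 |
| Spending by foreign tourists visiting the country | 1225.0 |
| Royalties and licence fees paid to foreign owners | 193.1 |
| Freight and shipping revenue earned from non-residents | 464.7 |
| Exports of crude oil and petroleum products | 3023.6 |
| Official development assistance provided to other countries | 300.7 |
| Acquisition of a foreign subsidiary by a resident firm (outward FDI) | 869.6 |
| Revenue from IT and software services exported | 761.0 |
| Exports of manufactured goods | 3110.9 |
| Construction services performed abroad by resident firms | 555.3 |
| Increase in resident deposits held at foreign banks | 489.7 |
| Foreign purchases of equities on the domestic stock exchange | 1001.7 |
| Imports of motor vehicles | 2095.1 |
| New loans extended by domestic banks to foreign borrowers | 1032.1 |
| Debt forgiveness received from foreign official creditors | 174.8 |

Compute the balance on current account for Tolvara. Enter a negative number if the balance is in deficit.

Goods: 1271.7 - 669.5 + 3110.9 - 2095.1 + 3023.6 = 4641.6
Services: 464.7 + 555.3 + 1225.0 + 761.0 - 193.1 = 2812.9
Secondary income: 88.1 - 300.7 = -212.6
Current account = 4641.6 + 2812.9 + (-212.6) = 7241.9
(Excluded from the current account — financial account: purchases of foreign government bonds by domestic residents 1368.7, acquisition of a foreign subsidiary by a resident firm (outward FDI) 869.6, increase in resident deposits held at foreign banks 489.7, foreign purchases of equities on the domestic stock exchange 1001.7, new loans extended by domestic banks to foreign borrowers 1032.1; capital account: debt forgiveness received from foreign official creditors 174.8.)

7241.9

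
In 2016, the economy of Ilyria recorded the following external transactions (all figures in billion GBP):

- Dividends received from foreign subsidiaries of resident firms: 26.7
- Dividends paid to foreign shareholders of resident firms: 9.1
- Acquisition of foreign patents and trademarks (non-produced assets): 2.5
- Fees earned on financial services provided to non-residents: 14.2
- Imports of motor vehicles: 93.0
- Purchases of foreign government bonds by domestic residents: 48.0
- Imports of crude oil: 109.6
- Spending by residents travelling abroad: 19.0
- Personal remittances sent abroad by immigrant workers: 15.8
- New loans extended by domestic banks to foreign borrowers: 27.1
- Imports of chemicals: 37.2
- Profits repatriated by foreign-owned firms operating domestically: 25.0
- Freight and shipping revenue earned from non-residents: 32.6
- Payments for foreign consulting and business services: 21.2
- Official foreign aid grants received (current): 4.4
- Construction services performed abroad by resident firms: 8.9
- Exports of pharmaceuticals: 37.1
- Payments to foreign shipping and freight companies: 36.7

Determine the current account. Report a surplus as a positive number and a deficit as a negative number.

Goods: -93.0 - 109.6 - 37.2 + 37.1 = -202.7
Services: 14.2 - 21.2 - 19.0 + 32.6 - 36.7 + 8.9 = -21.2
Primary income: 26.7 - 9.1 - 25.0 = -7.4
Secondary income: -15.8 + 4.4 = -11.4
Current account = (-202.7) + (-21.2) + (-7.4) + (-11.4) = -242.7
(Excluded from the current account — capital account: acquisition of foreign patents and trademarks (non-produced assets) 2.5; financial account: purchases of foreign government bonds by domestic residents 48.0, new loans extended by domestic banks to foreign borrowers 27.1.)

-242.7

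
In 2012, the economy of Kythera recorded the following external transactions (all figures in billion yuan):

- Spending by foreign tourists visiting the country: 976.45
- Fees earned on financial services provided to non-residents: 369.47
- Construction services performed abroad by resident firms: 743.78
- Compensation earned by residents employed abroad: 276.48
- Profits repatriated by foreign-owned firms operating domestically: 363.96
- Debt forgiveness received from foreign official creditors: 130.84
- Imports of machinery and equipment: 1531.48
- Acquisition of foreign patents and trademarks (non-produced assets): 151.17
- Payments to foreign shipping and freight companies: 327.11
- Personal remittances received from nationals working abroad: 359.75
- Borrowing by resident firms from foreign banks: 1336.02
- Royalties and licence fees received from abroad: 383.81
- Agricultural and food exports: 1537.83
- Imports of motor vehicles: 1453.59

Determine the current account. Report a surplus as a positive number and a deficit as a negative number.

971.43

Goods: 1537.83 - 1531.48 - 1453.59 = -1447.24
Services: 369.47 + 383.81 + 743.78 - 327.11 + 976.45 = 2146.40
Primary income: -363.96 + 276.48 = -87.48
Secondary income: 359.75
Current account = (-1447.24) + 2146.40 + (-87.48) + 359.75 = 971.43
(Excluded from the current account — capital account: debt forgiveness received from foreign official creditors 130.84, acquisition of foreign patents and trademarks (non-produced assets) 151.17; financial account: borrowing by resident firms from foreign banks 1336.02.)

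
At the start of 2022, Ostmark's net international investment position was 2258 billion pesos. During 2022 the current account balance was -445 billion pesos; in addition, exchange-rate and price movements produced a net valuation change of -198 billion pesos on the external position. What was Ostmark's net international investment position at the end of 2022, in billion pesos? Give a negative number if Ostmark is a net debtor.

Change in NIIP = current account + net valuation change = -445 + (-198) = -643
End-of-year NIIP = 2258 + (-643) = 1615

1615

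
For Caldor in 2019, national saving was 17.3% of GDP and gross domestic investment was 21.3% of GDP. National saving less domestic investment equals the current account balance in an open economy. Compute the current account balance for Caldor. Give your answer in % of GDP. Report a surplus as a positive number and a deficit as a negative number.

-4.0

S - I = CA (net lending to the rest of the world).
CA = S - I = 17.3 - 21.3 = -4.0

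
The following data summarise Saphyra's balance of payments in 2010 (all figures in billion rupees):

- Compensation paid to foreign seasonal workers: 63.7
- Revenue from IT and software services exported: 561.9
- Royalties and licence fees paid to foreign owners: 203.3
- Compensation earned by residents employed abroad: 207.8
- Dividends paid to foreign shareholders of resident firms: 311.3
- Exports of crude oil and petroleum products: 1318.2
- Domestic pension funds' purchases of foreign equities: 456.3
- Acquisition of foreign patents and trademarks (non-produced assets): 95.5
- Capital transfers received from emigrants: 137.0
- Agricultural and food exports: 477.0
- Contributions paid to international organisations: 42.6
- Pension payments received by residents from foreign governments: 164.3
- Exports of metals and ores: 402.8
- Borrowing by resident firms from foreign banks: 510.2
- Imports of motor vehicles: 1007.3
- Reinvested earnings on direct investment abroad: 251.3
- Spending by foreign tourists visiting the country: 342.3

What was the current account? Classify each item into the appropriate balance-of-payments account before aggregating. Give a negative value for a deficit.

2097.4

Goods: 477.0 + 1318.2 - 1007.3 + 402.8 = 1190.7
Services: 561.9 - 203.3 + 342.3 = 700.9
Primary income: 251.3 - 63.7 - 311.3 + 207.8 = 84.1
Secondary income: 164.3 - 42.6 = 121.7
Current account = 1190.7 + 700.9 + 84.1 + 121.7 = 2097.4
(Excluded from the current account — financial account: domestic pension funds' purchases of foreign equities 456.3, borrowing by resident firms from foreign banks 510.2; capital account: acquisition of foreign patents and trademarks (non-produced assets) 95.5, capital transfers received from emigrants 137.0.)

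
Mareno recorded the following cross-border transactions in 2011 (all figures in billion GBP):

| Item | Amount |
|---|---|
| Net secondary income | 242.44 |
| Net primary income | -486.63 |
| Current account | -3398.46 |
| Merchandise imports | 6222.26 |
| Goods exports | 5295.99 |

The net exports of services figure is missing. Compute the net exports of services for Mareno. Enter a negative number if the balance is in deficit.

Current account = goods balance + services balance + net primary income + net secondary income
Sum of the known components = -1170.46
Net exports of services = CA - (known components) = -3398.46 - (-1170.46) = -2228.00

-2228.00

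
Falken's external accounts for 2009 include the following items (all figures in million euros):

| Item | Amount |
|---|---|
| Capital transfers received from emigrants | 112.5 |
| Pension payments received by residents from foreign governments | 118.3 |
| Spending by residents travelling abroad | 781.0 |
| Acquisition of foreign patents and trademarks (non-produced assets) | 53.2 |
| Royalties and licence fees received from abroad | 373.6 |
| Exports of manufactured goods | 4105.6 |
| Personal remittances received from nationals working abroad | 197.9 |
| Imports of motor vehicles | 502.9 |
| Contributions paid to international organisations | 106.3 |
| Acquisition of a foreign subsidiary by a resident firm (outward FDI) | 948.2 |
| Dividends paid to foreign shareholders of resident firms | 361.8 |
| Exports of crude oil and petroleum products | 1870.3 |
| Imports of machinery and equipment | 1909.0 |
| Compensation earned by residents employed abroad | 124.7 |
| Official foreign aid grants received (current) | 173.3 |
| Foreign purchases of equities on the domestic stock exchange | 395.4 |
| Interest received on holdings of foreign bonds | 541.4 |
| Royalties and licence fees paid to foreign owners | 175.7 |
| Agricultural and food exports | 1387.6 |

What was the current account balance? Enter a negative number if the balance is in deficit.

5056.0

Goods: -502.9 + 1387.6 + 1870.3 - 1909.0 + 4105.6 = 4951.6
Services: -781.0 - 175.7 + 373.6 = -583.1
Primary income: 541.4 + 124.7 - 361.8 = 304.3
Secondary income: 173.3 + 118.3 - 106.3 + 197.9 = 383.2
Current account = 4951.6 + (-583.1) + 304.3 + 383.2 = 5056.0
(Excluded from the current account — capital account: capital transfers received from emigrants 112.5, acquisition of foreign patents and trademarks (non-produced assets) 53.2; financial account: acquisition of a foreign subsidiary by a resident firm (outward FDI) 948.2, foreign purchases of equities on the domestic stock exchange 395.4.)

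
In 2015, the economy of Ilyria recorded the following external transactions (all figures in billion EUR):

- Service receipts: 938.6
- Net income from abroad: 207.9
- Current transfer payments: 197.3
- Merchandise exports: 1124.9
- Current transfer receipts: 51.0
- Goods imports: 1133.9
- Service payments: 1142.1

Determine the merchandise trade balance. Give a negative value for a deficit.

Goods balance = 1124.9 - 1133.9 = -9.0

-9.0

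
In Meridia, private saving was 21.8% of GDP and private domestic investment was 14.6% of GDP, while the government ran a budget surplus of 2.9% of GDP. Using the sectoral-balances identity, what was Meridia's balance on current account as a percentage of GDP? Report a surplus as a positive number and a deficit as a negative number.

By the sectoral-balances identity, CA = (S_private - I) + (T - G).
Private balance = 21.8 - 14.6 = 7.2
Government balance (T - G) = 2.9
CA = 7.2 + 2.9 = 10.1

10.1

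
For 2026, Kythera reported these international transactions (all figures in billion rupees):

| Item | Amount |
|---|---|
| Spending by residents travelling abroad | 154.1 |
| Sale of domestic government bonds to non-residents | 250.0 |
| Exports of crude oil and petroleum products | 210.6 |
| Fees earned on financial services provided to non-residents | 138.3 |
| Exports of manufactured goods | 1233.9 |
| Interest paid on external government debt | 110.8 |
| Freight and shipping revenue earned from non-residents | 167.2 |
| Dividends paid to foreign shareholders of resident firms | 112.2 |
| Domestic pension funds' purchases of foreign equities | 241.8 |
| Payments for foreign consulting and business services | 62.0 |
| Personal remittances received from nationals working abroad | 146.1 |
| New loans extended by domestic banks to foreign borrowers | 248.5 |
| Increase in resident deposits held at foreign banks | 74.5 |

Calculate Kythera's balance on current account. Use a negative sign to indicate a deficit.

1457.0

Goods: 1233.9 + 210.6 = 1444.5
Services: -62.0 - 154.1 + 167.2 + 138.3 = 89.4
Primary income: -110.8 - 112.2 = -223.0
Secondary income: 146.1
Current account = 1444.5 + 89.4 + (-223.0) + 146.1 = 1457.0
(Excluded from the current account — financial account: sale of domestic government bonds to non-residents 250.0, domestic pension funds' purchases of foreign equities 241.8, new loans extended by domestic banks to foreign borrowers 248.5, increase in resident deposits held at foreign banks 74.5.)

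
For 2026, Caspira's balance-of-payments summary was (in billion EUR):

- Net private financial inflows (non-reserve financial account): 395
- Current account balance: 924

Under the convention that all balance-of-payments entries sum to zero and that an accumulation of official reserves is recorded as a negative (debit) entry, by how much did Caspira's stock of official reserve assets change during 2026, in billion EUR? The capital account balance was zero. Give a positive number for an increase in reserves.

1319

Official reserve transactions balance = -(924 + 395) = -1319
An accumulation of reserves is recorded as a debit (negative entry), so the change in the stock of reserves is the negative of that balance.
Change in official reserves = -(-1319) = 1319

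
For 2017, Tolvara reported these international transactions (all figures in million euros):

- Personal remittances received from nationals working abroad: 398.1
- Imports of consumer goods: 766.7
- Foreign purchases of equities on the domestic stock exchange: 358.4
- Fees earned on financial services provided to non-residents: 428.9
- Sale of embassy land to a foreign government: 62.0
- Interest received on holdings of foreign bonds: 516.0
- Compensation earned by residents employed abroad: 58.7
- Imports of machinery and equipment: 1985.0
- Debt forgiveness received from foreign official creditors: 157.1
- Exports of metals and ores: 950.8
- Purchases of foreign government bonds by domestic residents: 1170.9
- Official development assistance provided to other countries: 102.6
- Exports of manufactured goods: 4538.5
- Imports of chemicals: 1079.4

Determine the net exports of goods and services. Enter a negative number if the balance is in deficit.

2087.1

Goods: 950.8 - 1985.0 - 1079.4 + 4538.5 - 766.7 = 1658.2
Services: 428.9
Trade balance = 1658.2 + 428.9 = 2087.1
(Excluded from the trade balance — secondary income: personal remittances received from nationals working abroad 398.1, official development assistance provided to other countries 102.6; financial account: foreign purchases of equities on the domestic stock exchange 358.4, purchases of foreign government bonds by domestic residents 1170.9; capital account: sale of embassy land to a foreign government 62.0, debt forgiveness received from foreign official creditors 157.1; primary income: interest received on holdings of foreign bonds 516.0, compensation earned by residents employed abroad 58.7.)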